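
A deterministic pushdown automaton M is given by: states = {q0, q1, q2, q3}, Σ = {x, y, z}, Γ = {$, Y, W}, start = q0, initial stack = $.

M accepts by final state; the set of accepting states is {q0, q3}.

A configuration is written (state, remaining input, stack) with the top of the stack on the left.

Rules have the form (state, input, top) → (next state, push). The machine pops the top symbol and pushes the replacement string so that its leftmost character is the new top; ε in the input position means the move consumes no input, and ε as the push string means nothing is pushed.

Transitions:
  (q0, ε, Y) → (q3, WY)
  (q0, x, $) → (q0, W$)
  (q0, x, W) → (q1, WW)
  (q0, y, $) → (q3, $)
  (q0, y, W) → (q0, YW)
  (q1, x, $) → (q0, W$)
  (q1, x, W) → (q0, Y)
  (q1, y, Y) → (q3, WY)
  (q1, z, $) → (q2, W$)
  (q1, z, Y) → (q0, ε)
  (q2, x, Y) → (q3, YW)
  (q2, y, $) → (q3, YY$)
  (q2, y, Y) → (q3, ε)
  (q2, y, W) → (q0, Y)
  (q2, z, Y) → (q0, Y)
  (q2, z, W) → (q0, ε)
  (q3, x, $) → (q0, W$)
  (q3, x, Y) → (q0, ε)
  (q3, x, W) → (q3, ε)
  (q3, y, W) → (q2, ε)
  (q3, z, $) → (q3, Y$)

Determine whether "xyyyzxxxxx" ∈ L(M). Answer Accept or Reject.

(q0, xyyyzxxxxx, $)
  read x, top $: go to q0, push W$ → (q0, yyyzxxxxx, W$)
  read y, top W: go to q0, push YW → (q0, yyzxxxxx, YW$)
  ε-move, top Y: go to q3, push WY → (q3, yyzxxxxx, WYW$)
  read y, top W: go to q2, push ε → (q2, yzxxxxx, YW$)
  read y, top Y: go to q3, push ε → (q3, zxxxxx, W$)
No transition applies at (q3, zxxxxx, W$); input not fully consumed.

Reject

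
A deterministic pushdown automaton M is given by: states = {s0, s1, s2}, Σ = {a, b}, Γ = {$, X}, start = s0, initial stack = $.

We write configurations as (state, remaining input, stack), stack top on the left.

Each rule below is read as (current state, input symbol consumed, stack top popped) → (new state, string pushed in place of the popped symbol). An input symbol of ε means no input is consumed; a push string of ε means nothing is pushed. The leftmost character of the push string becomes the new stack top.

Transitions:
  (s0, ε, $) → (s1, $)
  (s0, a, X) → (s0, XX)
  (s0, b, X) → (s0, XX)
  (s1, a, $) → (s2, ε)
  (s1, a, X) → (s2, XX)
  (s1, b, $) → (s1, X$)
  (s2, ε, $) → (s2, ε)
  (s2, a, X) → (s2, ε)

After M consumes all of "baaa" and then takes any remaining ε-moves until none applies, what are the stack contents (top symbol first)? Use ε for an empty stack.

(s0, baaa, $)
  ε-move, top $: go to s1, push $ → (s1, baaa, $)
  read b, top $: go to s1, push X$ → (s1, aaa, X$)
  read a, top X: go to s2, push XX → (s2, aa, XX$)
  read a, top X: go to s2, push ε → (s2, a, X$)
  read a, top X: go to s2, push ε → (s2, ε, $)
  ε-move, top $: go to s2, push ε → (s2, ε, ε)
All input consumed in state s2 with stack ε.

ε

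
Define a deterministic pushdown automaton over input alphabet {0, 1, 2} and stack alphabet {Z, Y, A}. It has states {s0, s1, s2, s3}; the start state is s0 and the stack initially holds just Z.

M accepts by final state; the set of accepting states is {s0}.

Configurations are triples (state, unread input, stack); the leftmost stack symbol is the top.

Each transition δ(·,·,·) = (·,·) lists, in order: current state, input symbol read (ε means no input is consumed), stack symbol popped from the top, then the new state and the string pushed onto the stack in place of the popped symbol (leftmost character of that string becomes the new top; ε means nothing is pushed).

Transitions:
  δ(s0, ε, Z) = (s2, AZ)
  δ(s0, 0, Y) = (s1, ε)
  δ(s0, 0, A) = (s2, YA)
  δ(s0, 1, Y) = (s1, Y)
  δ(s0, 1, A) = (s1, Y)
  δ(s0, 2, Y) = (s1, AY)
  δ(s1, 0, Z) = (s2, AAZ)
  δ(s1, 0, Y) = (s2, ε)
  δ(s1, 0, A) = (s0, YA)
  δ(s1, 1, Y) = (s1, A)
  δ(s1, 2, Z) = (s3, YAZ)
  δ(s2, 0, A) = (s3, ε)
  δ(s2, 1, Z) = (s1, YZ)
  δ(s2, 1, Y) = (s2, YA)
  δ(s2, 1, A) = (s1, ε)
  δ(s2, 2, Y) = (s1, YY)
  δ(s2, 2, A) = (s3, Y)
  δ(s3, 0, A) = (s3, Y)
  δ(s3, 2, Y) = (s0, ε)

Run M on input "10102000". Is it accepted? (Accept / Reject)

(s0, 10102000, Z) ⊢ (s2, 10102000, AZ) ⊢ (s1, 0102000, Z) ⊢ (s2, 102000, AAZ) ⊢ (s1, 02000, AZ) ⊢ (s0, 2000, YAZ) ⊢ (s1, 000, AYAZ) ⊢ (s0, 00, YAYAZ) ⊢ (s1, 0, AYAZ) ⊢ (s0, ε, YAYAZ)
All input consumed; state s0 ∈ F.

Accept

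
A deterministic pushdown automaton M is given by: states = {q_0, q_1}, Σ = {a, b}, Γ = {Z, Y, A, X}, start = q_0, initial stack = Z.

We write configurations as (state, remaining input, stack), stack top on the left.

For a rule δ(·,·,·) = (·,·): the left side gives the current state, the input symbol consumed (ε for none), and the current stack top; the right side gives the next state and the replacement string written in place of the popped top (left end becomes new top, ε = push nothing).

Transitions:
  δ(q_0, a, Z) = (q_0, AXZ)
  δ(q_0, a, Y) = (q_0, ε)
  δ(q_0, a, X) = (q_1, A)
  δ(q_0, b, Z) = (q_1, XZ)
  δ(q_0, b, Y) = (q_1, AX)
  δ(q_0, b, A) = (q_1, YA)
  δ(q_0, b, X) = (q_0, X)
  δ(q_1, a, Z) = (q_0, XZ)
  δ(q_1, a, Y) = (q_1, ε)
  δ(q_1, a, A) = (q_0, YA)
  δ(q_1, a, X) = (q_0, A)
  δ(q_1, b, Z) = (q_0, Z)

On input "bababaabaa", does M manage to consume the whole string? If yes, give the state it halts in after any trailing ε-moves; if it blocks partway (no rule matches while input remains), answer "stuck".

(q_0, bababaabaa, Z)
  read b, top Z: go to q_1, push XZ → (q_1, ababaabaa, XZ)
  read a, top X: go to q_0, push A → (q_0, babaabaa, AZ)
  read b, top A: go to q_1, push YA → (q_1, abaabaa, YAZ)
  read a, top Y: go to q_1, push ε → (q_1, baabaa, AZ)
No transition for (q_1, b, top A); M blocks with input baabaa remaining.

stuck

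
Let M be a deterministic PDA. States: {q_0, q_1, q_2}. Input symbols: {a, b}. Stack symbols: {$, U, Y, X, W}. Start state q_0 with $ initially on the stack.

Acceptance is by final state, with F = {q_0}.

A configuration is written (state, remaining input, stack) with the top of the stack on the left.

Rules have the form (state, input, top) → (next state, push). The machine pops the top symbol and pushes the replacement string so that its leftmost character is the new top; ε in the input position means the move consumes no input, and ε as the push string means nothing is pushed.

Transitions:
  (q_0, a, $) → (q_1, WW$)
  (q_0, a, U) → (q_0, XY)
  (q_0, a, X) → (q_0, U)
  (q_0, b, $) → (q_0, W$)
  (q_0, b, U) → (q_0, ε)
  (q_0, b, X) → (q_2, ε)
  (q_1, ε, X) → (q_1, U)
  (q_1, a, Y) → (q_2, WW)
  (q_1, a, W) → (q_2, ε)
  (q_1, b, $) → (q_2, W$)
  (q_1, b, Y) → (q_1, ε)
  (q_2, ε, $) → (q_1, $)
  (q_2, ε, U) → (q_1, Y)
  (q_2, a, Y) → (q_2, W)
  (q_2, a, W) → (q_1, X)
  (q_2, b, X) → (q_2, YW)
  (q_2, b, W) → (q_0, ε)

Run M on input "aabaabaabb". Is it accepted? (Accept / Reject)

(q_0, aabaabaabb, $)
  read a, top $: go to q_1, push WW$ → (q_1, abaabaabb, WW$)
  read a, top W: go to q_2, push ε → (q_2, baabaabb, W$)
  read b, top W: go to q_0, push ε → (q_0, aabaabb, $)
  read a, top $: go to q_1, push WW$ → (q_1, abaabb, WW$)
  read a, top W: go to q_2, push ε → (q_2, baabb, W$)
  read b, top W: go to q_0, push ε → (q_0, aabb, $)
  read a, top $: go to q_1, push WW$ → (q_1, abb, WW$)
  read a, top W: go to q_2, push ε → (q_2, bb, W$)
  read b, top W: go to q_0, push ε → (q_0, b, $)
  read b, top $: go to q_0, push W$ → (q_0, ε, W$)
All input consumed; state q_0 ∈ F.

Accept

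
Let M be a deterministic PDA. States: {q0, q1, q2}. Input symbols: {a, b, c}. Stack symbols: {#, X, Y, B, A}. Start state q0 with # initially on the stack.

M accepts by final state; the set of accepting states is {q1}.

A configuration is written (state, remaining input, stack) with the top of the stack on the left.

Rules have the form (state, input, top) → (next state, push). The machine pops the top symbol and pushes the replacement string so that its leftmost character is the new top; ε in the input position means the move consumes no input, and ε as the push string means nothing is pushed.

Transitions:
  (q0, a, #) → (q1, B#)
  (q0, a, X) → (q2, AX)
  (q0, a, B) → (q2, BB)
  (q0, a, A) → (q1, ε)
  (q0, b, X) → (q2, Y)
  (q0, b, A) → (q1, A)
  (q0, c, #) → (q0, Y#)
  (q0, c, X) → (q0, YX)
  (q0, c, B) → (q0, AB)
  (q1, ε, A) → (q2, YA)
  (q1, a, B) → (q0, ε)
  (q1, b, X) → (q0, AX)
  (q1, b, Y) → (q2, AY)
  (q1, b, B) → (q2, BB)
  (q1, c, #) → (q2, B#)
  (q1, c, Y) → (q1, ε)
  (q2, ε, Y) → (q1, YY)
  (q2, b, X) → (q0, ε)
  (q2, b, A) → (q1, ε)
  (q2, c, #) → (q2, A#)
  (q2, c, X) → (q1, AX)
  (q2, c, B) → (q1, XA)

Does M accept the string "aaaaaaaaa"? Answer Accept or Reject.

(q0, aaaaaaaaa, #)
  read a, top #: go to q1, push B# → (q1, aaaaaaaa, B#)
  read a, top B: go to q0, push ε → (q0, aaaaaaa, #)
  read a, top #: go to q1, push B# → (q1, aaaaaa, B#)
  read a, top B: go to q0, push ε → (q0, aaaaa, #)
  read a, top #: go to q1, push B# → (q1, aaaa, B#)
  read a, top B: go to q0, push ε → (q0, aaa, #)
  read a, top #: go to q1, push B# → (q1, aa, B#)
  read a, top B: go to q0, push ε → (q0, a, #)
  read a, top #: go to q1, push B# → (q1, ε, B#)
All input consumed; state q1 ∈ F.

Accept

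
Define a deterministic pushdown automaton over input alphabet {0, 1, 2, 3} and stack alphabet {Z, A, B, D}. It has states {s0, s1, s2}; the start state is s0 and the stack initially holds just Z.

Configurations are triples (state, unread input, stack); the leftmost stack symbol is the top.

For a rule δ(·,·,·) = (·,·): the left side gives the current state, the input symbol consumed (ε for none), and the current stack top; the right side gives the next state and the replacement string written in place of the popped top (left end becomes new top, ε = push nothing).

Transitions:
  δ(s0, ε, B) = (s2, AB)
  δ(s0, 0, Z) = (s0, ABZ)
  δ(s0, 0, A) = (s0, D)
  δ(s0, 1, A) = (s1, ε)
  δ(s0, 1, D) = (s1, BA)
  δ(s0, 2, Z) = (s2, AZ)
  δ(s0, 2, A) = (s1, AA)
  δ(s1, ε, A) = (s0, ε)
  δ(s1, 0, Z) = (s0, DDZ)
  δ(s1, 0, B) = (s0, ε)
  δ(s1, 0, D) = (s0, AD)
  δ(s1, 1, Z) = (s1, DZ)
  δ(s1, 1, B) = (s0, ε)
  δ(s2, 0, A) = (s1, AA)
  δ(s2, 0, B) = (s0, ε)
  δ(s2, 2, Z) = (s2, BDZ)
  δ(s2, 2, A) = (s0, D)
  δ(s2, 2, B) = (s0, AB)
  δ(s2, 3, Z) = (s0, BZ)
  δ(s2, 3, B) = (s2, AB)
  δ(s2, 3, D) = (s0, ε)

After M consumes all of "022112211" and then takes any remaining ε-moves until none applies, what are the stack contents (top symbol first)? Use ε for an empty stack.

(s0, 022112211, Z)
  read 0, top Z: go to s0, push ABZ → (s0, 22112211, ABZ)
  read 2, top A: go to s1, push AA → (s1, 2112211, AABZ)
  ε-move, top A: go to s0, push ε → (s0, 2112211, ABZ)
  read 2, top A: go to s1, push AA → (s1, 112211, AABZ)
  ε-move, top A: go to s0, push ε → (s0, 112211, ABZ)
  read 1, top A: go to s1, push ε → (s1, 12211, BZ)
  read 1, top B: go to s0, push ε → (s0, 2211, Z)
  read 2, top Z: go to s2, push AZ → (s2, 211, AZ)
  read 2, top A: go to s0, push D → (s0, 11, DZ)
  read 1, top D: go to s1, push BA → (s1, 1, BAZ)
  read 1, top B: go to s0, push ε → (s0, ε, AZ)
All input consumed in state s0 with stack AZ.

AZ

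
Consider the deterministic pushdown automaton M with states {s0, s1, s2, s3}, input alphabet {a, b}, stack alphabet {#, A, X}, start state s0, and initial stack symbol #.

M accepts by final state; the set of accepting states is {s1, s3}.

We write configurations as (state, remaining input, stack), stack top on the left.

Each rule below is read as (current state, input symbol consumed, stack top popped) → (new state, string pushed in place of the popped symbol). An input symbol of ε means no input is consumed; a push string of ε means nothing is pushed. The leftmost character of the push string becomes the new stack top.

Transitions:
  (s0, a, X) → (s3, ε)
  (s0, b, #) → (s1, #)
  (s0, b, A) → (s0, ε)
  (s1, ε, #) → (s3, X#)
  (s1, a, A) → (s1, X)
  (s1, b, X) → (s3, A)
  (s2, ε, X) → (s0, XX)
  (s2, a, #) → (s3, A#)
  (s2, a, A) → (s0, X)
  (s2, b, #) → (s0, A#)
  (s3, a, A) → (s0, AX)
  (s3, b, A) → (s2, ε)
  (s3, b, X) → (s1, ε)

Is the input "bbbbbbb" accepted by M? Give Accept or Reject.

Accept

(s0, bbbbbbb, #)
  read b, top #: go to s1, push # → (s1, bbbbbb, #)
  ε-move, top #: go to s3, push X# → (s3, bbbbbb, X#)
  read b, top X: go to s1, push ε → (s1, bbbbb, #)
  ε-move, top #: go to s3, push X# → (s3, bbbbb, X#)
  read b, top X: go to s1, push ε → (s1, bbbb, #)
  ε-move, top #: go to s3, push X# → (s3, bbbb, X#)
  read b, top X: go to s1, push ε → (s1, bbb, #)
  ε-move, top #: go to s3, push X# → (s3, bbb, X#)
  read b, top X: go to s1, push ε → (s1, bb, #)
  ε-move, top #: go to s3, push X# → (s3, bb, X#)
  read b, top X: go to s1, push ε → (s1, b, #)
  ε-move, top #: go to s3, push X# → (s3, b, X#)
  read b, top X: go to s1, push ε → (s1, ε, #)
All input consumed; state s1 ∈ F.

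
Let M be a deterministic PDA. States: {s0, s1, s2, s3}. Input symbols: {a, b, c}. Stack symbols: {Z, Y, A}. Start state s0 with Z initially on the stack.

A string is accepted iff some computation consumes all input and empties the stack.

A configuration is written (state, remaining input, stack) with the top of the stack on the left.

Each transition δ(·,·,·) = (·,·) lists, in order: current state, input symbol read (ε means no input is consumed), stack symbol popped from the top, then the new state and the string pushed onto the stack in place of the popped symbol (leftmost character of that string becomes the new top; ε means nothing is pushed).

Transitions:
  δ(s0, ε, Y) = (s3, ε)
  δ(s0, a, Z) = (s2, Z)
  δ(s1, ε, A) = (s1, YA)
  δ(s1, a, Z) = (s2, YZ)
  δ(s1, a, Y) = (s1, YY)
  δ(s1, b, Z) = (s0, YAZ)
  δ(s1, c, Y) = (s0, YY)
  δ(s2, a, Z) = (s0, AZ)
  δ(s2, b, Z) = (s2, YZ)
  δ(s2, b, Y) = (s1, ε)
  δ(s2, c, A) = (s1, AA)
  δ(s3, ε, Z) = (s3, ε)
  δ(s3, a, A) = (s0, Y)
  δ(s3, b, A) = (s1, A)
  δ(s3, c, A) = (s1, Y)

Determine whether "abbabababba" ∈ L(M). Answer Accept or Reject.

(s0, abbabababba, Z)
  read a, top Z: go to s2, push Z → (s2, bbabababba, Z)
  read b, top Z: go to s2, push YZ → (s2, babababba, YZ)
  read b, top Y: go to s1, push ε → (s1, abababba, Z)
  read a, top Z: go to s2, push YZ → (s2, bababba, YZ)
  read b, top Y: go to s1, push ε → (s1, ababba, Z)
  read a, top Z: go to s2, push YZ → (s2, babba, YZ)
  read b, top Y: go to s1, push ε → (s1, abba, Z)
  read a, top Z: go to s2, push YZ → (s2, bba, YZ)
  read b, top Y: go to s1, push ε → (s1, ba, Z)
  read b, top Z: go to s0, push YAZ → (s0, a, YAZ)
  ε-move, top Y: go to s3, push ε → (s3, a, AZ)
  read a, top A: go to s0, push Y → (s0, ε, YZ)
  ε-move, top Y: go to s3, push ε → (s3, ε, Z)
  ε-move, top Z: go to s3, push ε → (s3, ε, ε)
All input consumed and the stack is empty.

Accept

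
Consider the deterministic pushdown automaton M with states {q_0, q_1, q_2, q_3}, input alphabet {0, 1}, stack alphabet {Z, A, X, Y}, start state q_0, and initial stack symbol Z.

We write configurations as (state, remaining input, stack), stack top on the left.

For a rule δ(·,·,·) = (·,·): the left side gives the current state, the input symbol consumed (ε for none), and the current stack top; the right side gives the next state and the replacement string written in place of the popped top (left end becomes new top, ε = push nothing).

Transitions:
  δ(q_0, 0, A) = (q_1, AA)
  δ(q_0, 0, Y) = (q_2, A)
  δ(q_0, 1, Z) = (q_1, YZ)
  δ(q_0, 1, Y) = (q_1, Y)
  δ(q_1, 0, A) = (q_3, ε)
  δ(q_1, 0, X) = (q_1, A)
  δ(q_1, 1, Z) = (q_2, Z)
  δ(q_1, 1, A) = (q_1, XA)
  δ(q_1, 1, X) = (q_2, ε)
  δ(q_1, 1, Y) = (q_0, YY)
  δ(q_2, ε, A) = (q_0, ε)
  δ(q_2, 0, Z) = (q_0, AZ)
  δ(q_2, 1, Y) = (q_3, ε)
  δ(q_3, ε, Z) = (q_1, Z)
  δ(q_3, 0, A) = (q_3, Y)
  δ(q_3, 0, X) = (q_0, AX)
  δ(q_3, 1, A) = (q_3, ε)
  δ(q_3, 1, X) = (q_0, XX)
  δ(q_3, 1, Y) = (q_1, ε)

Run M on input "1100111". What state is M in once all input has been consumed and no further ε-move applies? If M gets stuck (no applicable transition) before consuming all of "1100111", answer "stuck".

q_1

(q_0, 1100111, Z) ⊢ (q_1, 100111, YZ) ⊢ (q_0, 00111, YYZ) ⊢ (q_2, 0111, AYZ) ⊢ (q_0, 0111, YZ) ⊢ (q_2, 111, AZ) ⊢ (q_0, 111, Z) ⊢ (q_1, 11, YZ) ⊢ (q_0, 1, YYZ) ⊢ (q_1, ε, YYZ)
All input consumed; M is in state q_1.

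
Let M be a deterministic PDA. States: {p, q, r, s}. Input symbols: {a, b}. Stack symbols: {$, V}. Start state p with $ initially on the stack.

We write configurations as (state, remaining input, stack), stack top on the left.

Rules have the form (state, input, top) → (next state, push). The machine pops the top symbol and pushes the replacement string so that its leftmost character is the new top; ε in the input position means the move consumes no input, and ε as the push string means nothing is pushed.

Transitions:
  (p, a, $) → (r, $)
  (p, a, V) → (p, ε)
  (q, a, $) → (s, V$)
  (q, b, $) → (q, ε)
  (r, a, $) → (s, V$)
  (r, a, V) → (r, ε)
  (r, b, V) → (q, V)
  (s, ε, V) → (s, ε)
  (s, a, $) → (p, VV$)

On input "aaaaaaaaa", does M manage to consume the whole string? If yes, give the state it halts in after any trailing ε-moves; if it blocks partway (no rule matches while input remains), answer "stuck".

(p, aaaaaaaaa, $)
  read a, top $: go to r, push $ → (r, aaaaaaaa, $)
  read a, top $: go to s, push V$ → (s, aaaaaaa, V$)
  ε-move, top V: go to s, push ε → (s, aaaaaaa, $)
  read a, top $: go to p, push VV$ → (p, aaaaaa, VV$)
  read a, top V: go to p, push ε → (p, aaaaa, V$)
  read a, top V: go to p, push ε → (p, aaaa, $)
  read a, top $: go to r, push $ → (r, aaa, $)
  read a, top $: go to s, push V$ → (s, aa, V$)
  ε-move, top V: go to s, push ε → (s, aa, $)
  read a, top $: go to p, push VV$ → (p, a, VV$)
  read a, top V: go to p, push ε → (p, ε, V$)
All input consumed; M is in state p.

p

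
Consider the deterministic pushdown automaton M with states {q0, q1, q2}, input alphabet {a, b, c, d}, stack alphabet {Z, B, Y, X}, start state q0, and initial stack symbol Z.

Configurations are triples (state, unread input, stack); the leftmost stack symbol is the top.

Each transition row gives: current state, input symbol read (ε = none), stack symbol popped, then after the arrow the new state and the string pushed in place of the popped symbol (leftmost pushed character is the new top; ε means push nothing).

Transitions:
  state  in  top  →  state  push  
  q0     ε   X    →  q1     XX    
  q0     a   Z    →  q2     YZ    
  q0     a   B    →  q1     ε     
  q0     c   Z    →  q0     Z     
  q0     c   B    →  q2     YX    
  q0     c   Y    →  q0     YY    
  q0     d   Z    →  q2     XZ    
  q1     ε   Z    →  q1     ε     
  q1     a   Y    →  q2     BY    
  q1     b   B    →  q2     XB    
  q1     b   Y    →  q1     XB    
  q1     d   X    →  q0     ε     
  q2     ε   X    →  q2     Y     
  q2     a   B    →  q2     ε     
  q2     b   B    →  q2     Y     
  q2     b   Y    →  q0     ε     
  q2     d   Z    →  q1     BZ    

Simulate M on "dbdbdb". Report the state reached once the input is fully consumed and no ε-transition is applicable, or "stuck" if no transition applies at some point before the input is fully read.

q0

(q0, dbdbdb, Z)
  read d, top Z: go to q2, push XZ → (q2, bdbdb, XZ)
  ε-move, top X: go to q2, push Y → (q2, bdbdb, YZ)
  read b, top Y: go to q0, push ε → (q0, dbdb, Z)
  read d, top Z: go to q2, push XZ → (q2, bdb, XZ)
  ε-move, top X: go to q2, push Y → (q2, bdb, YZ)
  read b, top Y: go to q0, push ε → (q0, db, Z)
  read d, top Z: go to q2, push XZ → (q2, b, XZ)
  ε-move, top X: go to q2, push Y → (q2, b, YZ)
  read b, top Y: go to q0, push ε → (q0, ε, Z)
All input consumed; M is in state q0.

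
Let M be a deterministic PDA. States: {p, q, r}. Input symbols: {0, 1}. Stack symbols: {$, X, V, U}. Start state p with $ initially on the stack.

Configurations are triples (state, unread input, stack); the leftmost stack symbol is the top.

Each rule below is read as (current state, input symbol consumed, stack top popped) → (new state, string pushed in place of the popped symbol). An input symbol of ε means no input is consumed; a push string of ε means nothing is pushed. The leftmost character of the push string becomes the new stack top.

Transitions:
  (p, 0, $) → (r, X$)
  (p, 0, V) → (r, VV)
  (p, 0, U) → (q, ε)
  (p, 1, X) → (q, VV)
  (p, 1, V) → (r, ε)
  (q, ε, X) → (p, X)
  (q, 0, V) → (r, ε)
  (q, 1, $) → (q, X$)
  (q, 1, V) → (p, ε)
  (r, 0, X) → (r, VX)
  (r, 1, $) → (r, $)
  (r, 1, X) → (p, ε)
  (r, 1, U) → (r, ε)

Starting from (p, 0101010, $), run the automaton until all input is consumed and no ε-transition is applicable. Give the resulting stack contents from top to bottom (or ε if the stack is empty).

X$

(p, 0101010, $)
  read 0, top $: go to r, push X$ → (r, 101010, X$)
  read 1, top X: go to p, push ε → (p, 01010, $)
  read 0, top $: go to r, push X$ → (r, 1010, X$)
  read 1, top X: go to p, push ε → (p, 010, $)
  read 0, top $: go to r, push X$ → (r, 10, X$)
  read 1, top X: go to p, push ε → (p, 0, $)
  read 0, top $: go to r, push X$ → (r, ε, X$)
All input consumed in state r with stack X$.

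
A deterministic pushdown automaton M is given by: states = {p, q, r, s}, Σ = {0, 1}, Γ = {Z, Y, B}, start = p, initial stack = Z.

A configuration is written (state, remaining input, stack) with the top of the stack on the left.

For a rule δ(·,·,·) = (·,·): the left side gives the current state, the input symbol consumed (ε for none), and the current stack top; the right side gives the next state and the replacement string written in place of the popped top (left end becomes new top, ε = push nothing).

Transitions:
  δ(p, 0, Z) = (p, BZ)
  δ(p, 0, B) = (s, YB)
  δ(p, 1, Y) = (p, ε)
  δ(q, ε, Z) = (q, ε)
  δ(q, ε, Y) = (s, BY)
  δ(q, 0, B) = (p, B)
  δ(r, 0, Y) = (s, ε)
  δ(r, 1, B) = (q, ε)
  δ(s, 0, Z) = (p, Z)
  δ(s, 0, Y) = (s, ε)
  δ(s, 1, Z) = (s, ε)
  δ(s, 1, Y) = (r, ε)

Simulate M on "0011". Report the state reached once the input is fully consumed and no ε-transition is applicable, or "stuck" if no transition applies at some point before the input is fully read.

q

(p, 0011, Z)
  read 0, top Z: go to p, push BZ → (p, 011, BZ)
  read 0, top B: go to s, push YB → (s, 11, YBZ)
  read 1, top Y: go to r, push ε → (r, 1, BZ)
  read 1, top B: go to q, push ε → (q, ε, Z)
  ε-move, top Z: go to q, push ε → (q, ε, ε)
All input consumed; M is in state q.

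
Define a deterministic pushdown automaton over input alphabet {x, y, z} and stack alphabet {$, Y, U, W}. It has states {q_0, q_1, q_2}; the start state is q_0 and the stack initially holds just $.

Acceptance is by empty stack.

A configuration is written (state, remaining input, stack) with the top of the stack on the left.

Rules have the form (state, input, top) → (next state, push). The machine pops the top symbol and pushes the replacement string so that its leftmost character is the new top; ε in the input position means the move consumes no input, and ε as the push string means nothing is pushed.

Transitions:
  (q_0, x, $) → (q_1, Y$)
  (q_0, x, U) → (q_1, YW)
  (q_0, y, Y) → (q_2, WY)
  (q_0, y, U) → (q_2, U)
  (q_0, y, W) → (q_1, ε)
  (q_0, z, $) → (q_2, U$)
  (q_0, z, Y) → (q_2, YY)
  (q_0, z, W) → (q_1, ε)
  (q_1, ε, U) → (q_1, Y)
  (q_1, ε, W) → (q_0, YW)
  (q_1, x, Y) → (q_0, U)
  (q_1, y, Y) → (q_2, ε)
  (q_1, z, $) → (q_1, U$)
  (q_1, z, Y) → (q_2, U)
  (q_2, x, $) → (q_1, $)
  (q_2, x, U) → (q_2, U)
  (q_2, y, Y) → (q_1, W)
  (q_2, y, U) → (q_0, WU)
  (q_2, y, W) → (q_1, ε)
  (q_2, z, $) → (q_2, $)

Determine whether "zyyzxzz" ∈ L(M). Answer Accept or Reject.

(q_0, zyyzxzz, $)
  read z, top $: go to q_2, push U$ → (q_2, yyzxzz, U$)
  read y, top U: go to q_0, push WU → (q_0, yzxzz, WU$)
  read y, top W: go to q_1, push ε → (q_1, zxzz, U$)
  ε-move, top U: go to q_1, push Y → (q_1, zxzz, Y$)
  read z, top Y: go to q_2, push U → (q_2, xzz, U$)
  read x, top U: go to q_2, push U → (q_2, zz, U$)
No transition applies at (q_2, zz, U$); input not fully consumed.

Reject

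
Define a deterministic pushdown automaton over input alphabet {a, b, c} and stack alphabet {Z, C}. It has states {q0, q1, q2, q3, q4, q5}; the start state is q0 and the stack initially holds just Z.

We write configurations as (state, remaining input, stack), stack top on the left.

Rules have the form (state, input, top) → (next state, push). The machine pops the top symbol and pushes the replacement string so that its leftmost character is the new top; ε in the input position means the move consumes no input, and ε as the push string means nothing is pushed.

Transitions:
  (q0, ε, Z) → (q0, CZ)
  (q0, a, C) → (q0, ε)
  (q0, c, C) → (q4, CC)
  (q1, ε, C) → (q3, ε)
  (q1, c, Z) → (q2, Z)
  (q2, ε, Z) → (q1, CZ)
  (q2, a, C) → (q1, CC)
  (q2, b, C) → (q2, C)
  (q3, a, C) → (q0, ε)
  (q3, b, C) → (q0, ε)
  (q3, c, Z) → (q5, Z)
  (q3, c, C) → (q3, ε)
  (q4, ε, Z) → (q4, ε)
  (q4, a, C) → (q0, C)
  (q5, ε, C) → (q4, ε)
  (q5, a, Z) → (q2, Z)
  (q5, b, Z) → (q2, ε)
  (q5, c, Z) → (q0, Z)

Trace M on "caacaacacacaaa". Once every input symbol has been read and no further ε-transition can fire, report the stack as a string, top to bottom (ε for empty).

(q0, caacaacacacaaa, Z) ⊢ (q0, caacaacacacaaa, CZ) ⊢ (q4, aacaacacacaaa, CCZ) ⊢ (q0, acaacacacaaa, CCZ) ⊢ (q0, caacacacaaa, CZ) ⊢ (q4, aacacacaaa, CCZ) ⊢ (q0, acacacaaa, CCZ) ⊢ (q0, cacacaaa, CZ) ⊢ (q4, acacaaa, CCZ) ⊢ (q0, cacaaa, CCZ) ⊢ (q4, acaaa, CCCZ) ⊢ (q0, caaa, CCCZ) ⊢ (q4, aaa, CCCCZ) ⊢ (q0, aa, CCCCZ) ⊢ (q0, a, CCCZ) ⊢ (q0, ε, CCZ)
All input consumed in state q0 with stack CCZ.

CCZ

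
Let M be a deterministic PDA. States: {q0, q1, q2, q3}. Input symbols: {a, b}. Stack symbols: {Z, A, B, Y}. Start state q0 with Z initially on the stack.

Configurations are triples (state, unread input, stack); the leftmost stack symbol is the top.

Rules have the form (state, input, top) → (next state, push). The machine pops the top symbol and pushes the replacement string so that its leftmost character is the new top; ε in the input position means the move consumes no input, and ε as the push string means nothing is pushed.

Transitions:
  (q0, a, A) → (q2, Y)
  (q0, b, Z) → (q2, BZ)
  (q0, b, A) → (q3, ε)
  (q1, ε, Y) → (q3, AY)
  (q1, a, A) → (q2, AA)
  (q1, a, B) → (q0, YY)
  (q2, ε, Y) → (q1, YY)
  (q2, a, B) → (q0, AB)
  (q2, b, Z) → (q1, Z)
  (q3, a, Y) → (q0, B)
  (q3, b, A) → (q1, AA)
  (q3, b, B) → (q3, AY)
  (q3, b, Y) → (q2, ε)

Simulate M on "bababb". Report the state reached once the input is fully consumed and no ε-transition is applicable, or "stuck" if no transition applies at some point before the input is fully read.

stuck

(q0, bababb, Z)
  read b, top Z: go to q2, push BZ → (q2, ababb, BZ)
  read a, top B: go to q0, push AB → (q0, babb, ABZ)
  read b, top A: go to q3, push ε → (q3, abb, BZ)
No transition for (q3, a, top B); M blocks with input abb remaining.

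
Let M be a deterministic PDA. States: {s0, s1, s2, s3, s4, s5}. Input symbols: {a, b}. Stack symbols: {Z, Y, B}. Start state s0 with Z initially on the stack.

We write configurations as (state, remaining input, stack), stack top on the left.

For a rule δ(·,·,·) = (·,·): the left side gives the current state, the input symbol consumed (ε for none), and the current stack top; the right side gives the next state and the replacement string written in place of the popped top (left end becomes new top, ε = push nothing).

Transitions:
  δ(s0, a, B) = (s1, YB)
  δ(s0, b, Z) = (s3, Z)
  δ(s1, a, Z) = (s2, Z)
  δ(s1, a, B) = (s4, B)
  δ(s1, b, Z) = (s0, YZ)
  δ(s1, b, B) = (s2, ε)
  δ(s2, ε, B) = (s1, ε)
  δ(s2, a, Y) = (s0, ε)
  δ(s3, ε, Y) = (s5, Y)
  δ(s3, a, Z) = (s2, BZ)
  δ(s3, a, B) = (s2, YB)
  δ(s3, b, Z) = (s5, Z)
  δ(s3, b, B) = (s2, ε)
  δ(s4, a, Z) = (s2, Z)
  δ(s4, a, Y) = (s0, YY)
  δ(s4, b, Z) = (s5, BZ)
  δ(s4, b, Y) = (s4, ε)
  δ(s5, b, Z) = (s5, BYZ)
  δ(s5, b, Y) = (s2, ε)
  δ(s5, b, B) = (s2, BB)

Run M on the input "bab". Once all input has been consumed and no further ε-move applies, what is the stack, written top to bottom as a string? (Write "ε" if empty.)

YZ

(s0, bab, Z)
  read b, top Z: go to s3, push Z → (s3, ab, Z)
  read a, top Z: go to s2, push BZ → (s2, b, BZ)
  ε-move, top B: go to s1, push ε → (s1, b, Z)
  read b, top Z: go to s0, push YZ → (s0, ε, YZ)
All input consumed in state s0 with stack YZ.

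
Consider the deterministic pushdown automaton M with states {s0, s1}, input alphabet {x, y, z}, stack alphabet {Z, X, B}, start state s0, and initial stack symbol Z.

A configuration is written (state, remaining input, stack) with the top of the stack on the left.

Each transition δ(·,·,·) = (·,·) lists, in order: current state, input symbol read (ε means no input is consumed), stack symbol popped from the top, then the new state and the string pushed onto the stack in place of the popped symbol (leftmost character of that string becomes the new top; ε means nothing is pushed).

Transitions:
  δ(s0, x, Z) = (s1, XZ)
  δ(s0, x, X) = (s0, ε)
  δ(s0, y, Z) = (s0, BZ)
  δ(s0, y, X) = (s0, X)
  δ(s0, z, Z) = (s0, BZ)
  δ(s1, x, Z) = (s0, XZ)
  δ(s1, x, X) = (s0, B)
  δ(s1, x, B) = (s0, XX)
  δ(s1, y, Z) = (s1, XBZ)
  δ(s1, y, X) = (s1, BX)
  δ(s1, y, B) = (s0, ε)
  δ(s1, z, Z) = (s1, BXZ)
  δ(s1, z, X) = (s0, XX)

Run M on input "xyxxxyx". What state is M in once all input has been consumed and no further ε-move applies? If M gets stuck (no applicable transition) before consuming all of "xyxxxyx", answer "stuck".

(s0, xyxxxyx, Z)
  read x, top Z: go to s1, push XZ → (s1, yxxxyx, XZ)
  read y, top X: go to s1, push BX → (s1, xxxyx, BXZ)
  read x, top B: go to s0, push XX → (s0, xxyx, XXXZ)
  read x, top X: go to s0, push ε → (s0, xyx, XXZ)
  read x, top X: go to s0, push ε → (s0, yx, XZ)
  read y, top X: go to s0, push X → (s0, x, XZ)
  read x, top X: go to s0, push ε → (s0, ε, Z)
All input consumed; M is in state s0.

s0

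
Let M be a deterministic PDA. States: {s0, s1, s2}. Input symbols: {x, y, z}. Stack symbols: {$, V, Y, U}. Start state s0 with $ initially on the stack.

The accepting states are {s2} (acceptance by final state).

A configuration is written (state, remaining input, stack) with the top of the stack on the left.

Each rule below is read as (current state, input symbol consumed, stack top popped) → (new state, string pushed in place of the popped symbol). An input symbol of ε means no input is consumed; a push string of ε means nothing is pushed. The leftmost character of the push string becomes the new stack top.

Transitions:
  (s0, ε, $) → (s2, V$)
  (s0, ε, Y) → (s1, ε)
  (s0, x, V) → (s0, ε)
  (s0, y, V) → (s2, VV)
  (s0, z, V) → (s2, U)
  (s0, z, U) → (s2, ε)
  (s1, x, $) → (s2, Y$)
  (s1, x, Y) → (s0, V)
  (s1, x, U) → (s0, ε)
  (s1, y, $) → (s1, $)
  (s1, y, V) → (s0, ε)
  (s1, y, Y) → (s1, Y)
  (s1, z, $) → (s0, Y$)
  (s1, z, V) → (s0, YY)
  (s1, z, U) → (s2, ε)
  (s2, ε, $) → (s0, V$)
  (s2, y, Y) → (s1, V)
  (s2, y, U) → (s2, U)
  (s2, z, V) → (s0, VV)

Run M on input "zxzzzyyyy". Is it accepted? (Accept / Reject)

(s0, zxzzzyyyy, $)
  ε-move, top $: go to s2, push V$ → (s2, zxzzzyyyy, V$)
  read z, top V: go to s0, push VV → (s0, xzzzyyyy, VV$)
  read x, top V: go to s0, push ε → (s0, zzzyyyy, V$)
  read z, top V: go to s2, push U → (s2, zzyyyy, U$)
No transition applies at (s2, zzyyyy, U$); input not fully consumed.

Reject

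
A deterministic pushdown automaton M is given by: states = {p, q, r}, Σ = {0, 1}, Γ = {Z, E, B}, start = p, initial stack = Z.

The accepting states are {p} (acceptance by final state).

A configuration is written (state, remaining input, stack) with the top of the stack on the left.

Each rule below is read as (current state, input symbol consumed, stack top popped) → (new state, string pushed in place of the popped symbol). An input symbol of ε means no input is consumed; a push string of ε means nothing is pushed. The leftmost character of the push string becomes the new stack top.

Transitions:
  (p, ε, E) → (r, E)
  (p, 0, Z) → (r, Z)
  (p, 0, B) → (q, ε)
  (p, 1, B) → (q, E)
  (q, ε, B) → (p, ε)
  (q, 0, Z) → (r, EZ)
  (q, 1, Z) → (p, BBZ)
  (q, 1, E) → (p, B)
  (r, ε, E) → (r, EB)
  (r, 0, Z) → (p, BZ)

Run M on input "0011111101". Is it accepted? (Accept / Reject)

Accept

(p, 0011111101, Z)
  read 0, top Z: go to r, push Z → (r, 011111101, Z)
  read 0, top Z: go to p, push BZ → (p, 11111101, BZ)
  read 1, top B: go to q, push E → (q, 1111101, EZ)
  read 1, top E: go to p, push B → (p, 111101, BZ)
  read 1, top B: go to q, push E → (q, 11101, EZ)
  read 1, top E: go to p, push B → (p, 1101, BZ)
  read 1, top B: go to q, push E → (q, 101, EZ)
  read 1, top E: go to p, push B → (p, 01, BZ)
  read 0, top B: go to q, push ε → (q, 1, Z)
  read 1, top Z: go to p, push BBZ → (p, ε, BBZ)
All input consumed; state p ∈ F.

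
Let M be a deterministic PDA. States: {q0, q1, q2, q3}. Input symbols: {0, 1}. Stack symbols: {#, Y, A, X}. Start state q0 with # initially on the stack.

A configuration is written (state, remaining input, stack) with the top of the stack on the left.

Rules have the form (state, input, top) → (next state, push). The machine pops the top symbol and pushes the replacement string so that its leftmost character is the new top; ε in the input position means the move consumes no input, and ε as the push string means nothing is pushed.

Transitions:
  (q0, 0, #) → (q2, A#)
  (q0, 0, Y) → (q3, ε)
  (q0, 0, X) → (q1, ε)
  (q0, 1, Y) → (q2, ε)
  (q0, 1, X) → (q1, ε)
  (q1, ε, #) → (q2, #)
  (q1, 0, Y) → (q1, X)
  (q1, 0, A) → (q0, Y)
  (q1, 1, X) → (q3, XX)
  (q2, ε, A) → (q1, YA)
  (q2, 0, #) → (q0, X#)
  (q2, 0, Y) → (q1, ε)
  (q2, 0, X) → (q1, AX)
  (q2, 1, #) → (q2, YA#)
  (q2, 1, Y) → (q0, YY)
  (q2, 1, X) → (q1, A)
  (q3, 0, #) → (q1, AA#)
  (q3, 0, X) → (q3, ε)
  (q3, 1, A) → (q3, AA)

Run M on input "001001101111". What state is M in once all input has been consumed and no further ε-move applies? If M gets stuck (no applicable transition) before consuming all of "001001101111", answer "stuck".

stuck

(q0, 001001101111, #) ⊢ (q2, 01001101111, A#) ⊢ (q1, 01001101111, YA#) ⊢ (q1, 1001101111, XA#) ⊢ (q3, 001101111, XXA#) ⊢ (q3, 01101111, XA#) ⊢ (q3, 1101111, A#) ⊢ (q3, 101111, AA#) ⊢ (q3, 01111, AAA#)
No transition for (q3, 0, top A); M blocks with input 01111 remaining.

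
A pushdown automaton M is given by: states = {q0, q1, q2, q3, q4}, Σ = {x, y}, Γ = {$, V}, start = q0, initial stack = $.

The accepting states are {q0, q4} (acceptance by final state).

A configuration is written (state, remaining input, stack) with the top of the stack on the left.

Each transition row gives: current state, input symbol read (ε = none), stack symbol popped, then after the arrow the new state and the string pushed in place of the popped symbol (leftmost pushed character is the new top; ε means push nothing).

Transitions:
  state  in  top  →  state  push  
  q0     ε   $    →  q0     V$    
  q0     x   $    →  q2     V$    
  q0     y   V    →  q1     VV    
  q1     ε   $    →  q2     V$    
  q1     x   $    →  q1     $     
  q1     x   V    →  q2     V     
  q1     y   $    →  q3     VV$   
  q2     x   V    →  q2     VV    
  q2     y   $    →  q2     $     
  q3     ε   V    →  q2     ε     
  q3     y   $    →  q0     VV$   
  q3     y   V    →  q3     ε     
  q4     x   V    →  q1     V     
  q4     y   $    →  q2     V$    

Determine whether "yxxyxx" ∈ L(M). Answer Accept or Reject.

Reject

No computation consumes all input and reaches a final state.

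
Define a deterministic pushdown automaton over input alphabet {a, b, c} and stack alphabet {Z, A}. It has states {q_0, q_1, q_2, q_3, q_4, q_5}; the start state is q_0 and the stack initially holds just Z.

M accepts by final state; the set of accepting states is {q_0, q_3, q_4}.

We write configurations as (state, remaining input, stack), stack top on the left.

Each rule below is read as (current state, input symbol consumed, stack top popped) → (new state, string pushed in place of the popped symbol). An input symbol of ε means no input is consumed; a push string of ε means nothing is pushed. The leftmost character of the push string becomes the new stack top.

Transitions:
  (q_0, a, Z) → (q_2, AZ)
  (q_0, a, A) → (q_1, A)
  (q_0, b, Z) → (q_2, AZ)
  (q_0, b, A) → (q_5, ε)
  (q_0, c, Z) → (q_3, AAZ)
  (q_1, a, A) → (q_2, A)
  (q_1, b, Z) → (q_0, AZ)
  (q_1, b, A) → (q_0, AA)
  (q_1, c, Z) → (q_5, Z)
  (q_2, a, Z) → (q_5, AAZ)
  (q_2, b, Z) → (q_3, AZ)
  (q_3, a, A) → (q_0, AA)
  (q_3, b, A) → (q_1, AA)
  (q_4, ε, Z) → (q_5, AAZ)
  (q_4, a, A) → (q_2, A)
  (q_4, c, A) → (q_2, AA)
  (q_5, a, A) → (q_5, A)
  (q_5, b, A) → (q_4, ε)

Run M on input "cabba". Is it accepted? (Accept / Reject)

Reject

(q_0, cabba, Z)
  read c, top Z: go to q_3, push AAZ → (q_3, abba, AAZ)
  read a, top A: go to q_0, push AA → (q_0, bba, AAAZ)
  read b, top A: go to q_5, push ε → (q_5, ba, AAZ)
  read b, top A: go to q_4, push ε → (q_4, a, AZ)
  read a, top A: go to q_2, push A → (q_2, ε, AZ)
All input consumed; state q_2 ∉ F and no further ε-move applies.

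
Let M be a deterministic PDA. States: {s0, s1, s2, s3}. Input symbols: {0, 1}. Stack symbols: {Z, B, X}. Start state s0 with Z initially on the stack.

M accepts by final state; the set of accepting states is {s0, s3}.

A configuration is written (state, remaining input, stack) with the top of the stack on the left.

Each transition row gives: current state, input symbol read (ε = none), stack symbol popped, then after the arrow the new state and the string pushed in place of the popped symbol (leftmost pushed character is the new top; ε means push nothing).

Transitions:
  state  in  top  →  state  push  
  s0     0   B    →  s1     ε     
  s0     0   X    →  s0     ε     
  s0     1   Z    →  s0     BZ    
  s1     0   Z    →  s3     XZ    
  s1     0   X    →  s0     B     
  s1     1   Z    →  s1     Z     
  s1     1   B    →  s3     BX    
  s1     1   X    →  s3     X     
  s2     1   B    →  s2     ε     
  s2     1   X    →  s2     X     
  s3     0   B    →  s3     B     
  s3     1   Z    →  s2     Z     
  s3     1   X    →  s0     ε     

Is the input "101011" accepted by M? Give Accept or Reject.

Accept

(s0, 101011, Z)
  read 1, top Z: go to s0, push BZ → (s0, 01011, BZ)
  read 0, top B: go to s1, push ε → (s1, 1011, Z)
  read 1, top Z: go to s1, push Z → (s1, 011, Z)
  read 0, top Z: go to s3, push XZ → (s3, 11, XZ)
  read 1, top X: go to s0, push ε → (s0, 1, Z)
  read 1, top Z: go to s0, push BZ → (s0, ε, BZ)
All input consumed; state s0 ∈ F.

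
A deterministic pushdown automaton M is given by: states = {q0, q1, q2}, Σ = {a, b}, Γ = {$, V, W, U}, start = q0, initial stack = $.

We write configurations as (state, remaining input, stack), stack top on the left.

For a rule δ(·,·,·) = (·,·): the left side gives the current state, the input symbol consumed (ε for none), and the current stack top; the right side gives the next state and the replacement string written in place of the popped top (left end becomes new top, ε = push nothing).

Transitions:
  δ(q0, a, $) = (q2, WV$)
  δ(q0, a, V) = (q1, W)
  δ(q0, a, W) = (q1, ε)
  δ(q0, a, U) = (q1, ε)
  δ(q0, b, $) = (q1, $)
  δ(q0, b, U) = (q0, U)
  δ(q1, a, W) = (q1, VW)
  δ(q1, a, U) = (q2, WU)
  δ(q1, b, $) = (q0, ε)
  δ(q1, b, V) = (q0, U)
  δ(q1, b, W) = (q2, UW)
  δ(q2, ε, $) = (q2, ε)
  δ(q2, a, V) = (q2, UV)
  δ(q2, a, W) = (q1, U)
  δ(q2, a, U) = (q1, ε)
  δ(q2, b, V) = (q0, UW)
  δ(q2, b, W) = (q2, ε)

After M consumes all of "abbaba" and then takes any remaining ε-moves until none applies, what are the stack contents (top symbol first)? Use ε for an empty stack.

W$

(q0, abbaba, $) ⊢ (q2, bbaba, WV$) ⊢ (q2, baba, V$) ⊢ (q0, aba, UW$) ⊢ (q1, ba, W$) ⊢ (q2, a, UW$) ⊢ (q1, ε, W$)
All input consumed in state q1 with stack W$.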